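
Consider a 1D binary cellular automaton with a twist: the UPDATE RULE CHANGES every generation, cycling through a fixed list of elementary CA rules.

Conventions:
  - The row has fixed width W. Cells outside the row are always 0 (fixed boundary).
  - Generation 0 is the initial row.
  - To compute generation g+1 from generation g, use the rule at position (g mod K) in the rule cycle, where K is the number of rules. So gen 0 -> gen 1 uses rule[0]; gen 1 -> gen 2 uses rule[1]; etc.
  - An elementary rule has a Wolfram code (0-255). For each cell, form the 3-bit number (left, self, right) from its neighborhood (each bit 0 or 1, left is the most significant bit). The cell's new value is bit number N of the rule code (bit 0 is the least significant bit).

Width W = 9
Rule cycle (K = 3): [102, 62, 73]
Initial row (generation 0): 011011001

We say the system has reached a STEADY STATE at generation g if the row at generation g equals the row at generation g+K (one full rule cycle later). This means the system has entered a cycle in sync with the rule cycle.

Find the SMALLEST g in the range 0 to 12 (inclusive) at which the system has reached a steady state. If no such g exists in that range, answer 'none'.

Gen 0: 011011001
Gen 1 (rule 102): 101101011
Gen 2 (rule 62): 111011110
Gen 3 (rule 73): 101010010
Gen 4 (rule 102): 111110110
Gen 5 (rule 62): 100001101
Gen 6 (rule 73): 001101100
Gen 7 (rule 102): 010110100
Gen 8 (rule 62): 111101110
Gen 9 (rule 73): 100101010
Gen 10 (rule 102): 101111110
Gen 11 (rule 62): 111000001
Gen 12 (rule 73): 101011100
Gen 13 (rule 102): 111100100
Gen 14 (rule 62): 100011110
Gen 15 (rule 73): 001010010

Answer: none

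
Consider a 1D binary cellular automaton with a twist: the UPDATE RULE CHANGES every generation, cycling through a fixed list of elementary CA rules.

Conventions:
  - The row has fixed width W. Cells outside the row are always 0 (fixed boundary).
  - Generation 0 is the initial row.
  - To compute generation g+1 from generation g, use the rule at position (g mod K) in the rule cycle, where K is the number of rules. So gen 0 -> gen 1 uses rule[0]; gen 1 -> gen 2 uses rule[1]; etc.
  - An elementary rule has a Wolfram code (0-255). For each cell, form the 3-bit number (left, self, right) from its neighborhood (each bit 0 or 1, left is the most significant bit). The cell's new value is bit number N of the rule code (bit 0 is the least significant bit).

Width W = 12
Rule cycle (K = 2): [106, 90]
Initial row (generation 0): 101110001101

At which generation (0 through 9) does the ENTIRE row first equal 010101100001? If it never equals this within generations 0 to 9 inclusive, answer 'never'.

Answer: never

Derivation:
Gen 0: 101110001101
Gen 1 (rule 106): 011010011110
Gen 2 (rule 90): 111001110011
Gen 3 (rule 106): 101011010111
Gen 4 (rule 90): 000011000101
Gen 5 (rule 106): 000111001010
Gen 6 (rule 90): 001101110001
Gen 7 (rule 106): 011111010010
Gen 8 (rule 90): 110001001101
Gen 9 (rule 106): 110010011110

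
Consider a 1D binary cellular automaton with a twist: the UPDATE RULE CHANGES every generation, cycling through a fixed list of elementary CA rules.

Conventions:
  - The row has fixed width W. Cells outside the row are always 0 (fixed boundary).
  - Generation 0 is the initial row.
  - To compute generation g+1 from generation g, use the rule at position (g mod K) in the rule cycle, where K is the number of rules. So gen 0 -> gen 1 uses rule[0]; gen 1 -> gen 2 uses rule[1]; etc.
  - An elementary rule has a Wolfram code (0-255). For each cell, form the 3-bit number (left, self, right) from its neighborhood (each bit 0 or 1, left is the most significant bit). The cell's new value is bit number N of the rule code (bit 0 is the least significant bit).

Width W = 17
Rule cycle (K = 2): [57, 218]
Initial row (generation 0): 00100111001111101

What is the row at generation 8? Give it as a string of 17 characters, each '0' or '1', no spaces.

Answer: 11110000111111010

Derivation:
Gen 0: 00100111001111101
Gen 1 (rule 57): 10010100101000010
Gen 2 (rule 218): 01100011000100101
Gen 3 (rule 57): 01011010110010010
Gen 4 (rule 218): 10011000111101101
Gen 5 (rule 57): 01010110100011010
Gen 6 (rule 218): 10000110010111001
Gen 7 (rule 57): 01110101001100100
Gen 8 (rule 218): 11110000111111010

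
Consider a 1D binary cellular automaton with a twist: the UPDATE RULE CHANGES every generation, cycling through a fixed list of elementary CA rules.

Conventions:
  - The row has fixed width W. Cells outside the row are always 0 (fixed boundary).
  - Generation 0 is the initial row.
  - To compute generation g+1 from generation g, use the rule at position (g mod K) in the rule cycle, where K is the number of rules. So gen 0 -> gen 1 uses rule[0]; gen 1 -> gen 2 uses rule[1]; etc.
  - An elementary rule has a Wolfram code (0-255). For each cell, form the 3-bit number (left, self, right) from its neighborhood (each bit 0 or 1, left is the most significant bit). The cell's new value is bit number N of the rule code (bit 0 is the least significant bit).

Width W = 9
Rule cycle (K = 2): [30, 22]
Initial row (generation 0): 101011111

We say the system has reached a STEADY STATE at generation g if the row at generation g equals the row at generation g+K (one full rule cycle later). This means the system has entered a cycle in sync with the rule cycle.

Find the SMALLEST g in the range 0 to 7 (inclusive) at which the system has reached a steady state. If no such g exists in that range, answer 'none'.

Answer: 5

Derivation:
Gen 0: 101011111
Gen 1 (rule 30): 101010000
Gen 2 (rule 22): 101011000
Gen 3 (rule 30): 101010100
Gen 4 (rule 22): 101010110
Gen 5 (rule 30): 101010101
Gen 6 (rule 22): 101010101
Gen 7 (rule 30): 101010101
Gen 8 (rule 22): 101010101
Gen 9 (rule 30): 101010101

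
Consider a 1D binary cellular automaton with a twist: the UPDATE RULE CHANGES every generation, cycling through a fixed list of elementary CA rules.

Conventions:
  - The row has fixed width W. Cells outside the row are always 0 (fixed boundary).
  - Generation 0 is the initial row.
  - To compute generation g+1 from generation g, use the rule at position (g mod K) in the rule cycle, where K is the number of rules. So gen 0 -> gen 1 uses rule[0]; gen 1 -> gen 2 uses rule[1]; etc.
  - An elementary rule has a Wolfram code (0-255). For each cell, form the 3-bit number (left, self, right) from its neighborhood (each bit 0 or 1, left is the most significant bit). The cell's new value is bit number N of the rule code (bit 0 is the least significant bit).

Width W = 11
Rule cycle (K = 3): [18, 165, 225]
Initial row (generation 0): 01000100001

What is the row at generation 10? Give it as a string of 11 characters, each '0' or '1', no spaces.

Answer: 10000000000

Derivation:
Gen 0: 01000100001
Gen 1 (rule 18): 10101010010
Gen 2 (rule 165): 11111110010
Gen 3 (rule 225): 01111110000
Gen 4 (rule 18): 10000001000
Gen 5 (rule 165): 10111101011
Gen 6 (rule 225): 01011110101
Gen 7 (rule 18): 10000000000
Gen 8 (rule 165): 10111111111
Gen 9 (rule 225): 01011111111
Gen 10 (rule 18): 10000000000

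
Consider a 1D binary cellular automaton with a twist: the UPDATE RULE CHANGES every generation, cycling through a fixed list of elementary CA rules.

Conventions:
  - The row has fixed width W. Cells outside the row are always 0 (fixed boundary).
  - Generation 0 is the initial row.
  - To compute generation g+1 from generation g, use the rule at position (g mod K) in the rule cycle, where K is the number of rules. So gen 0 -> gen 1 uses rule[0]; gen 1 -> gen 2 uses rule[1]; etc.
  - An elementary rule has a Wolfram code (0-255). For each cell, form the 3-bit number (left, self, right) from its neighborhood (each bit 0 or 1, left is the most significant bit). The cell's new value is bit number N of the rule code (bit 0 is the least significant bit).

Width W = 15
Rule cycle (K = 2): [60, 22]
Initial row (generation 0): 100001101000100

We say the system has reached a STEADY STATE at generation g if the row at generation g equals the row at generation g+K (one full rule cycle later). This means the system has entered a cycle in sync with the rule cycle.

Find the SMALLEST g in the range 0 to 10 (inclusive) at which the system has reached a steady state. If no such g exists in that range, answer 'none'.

Gen 0: 100001101000100
Gen 1 (rule 60): 110001011100110
Gen 2 (rule 22): 001011000011001
Gen 3 (rule 60): 001110100010101
Gen 4 (rule 22): 010000110110101
Gen 5 (rule 60): 011000101101111
Gen 6 (rule 22): 100101100000000
Gen 7 (rule 60): 110111010000000
Gen 8 (rule 22): 000000011000000
Gen 9 (rule 60): 000000010100000
Gen 10 (rule 22): 000000110110000
Gen 11 (rule 60): 000000101101000
Gen 12 (rule 22): 000001100001100

Answer: none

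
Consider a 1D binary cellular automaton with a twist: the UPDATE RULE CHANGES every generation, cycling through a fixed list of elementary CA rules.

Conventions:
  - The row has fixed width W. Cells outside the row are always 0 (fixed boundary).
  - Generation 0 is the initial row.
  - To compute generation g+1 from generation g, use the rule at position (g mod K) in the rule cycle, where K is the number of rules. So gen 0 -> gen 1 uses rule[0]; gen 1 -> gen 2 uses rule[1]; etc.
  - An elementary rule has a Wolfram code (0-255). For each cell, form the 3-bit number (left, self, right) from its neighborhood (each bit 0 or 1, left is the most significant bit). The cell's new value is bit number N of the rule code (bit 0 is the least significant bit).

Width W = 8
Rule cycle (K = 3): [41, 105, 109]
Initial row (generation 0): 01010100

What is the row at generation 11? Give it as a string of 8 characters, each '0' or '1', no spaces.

Answer: 00011111

Derivation:
Gen 0: 01010100
Gen 1 (rule 41): 00101001
Gen 2 (rule 105): 10010000
Gen 3 (rule 109): 10010111
Gen 4 (rule 41): 00001100
Gen 5 (rule 105): 11101101
Gen 6 (rule 109): 10111111
Gen 7 (rule 41): 01100000
Gen 8 (rule 105): 01101111
Gen 9 (rule 109): 01111001
Gen 10 (rule 41): 01000000
Gen 11 (rule 105): 00011111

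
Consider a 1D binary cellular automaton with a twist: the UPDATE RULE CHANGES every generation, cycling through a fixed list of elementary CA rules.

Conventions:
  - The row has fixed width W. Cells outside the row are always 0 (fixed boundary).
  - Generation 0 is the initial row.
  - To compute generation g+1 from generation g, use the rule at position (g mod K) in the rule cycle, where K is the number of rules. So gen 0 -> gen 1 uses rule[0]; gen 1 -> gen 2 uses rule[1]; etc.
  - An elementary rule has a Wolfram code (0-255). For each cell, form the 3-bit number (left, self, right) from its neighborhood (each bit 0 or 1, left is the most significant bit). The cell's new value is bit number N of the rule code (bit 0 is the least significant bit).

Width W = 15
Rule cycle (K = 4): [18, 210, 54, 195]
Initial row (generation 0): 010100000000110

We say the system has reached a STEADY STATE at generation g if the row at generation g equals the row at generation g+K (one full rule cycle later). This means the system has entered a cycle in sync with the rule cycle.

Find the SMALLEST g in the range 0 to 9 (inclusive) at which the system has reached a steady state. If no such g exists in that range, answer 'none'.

Gen 0: 010100000000110
Gen 1 (rule 18): 100010000001001
Gen 2 (rule 210): 010101000010110
Gen 3 (rule 54): 111111100111001
Gen 4 (rule 195): 011111101011010
Gen 5 (rule 18): 100000000000001
Gen 6 (rule 210): 010000000000010
Gen 7 (rule 54): 111000000000111
Gen 8 (rule 195): 011011111111011
Gen 9 (rule 18): 100000000000000
Gen 10 (rule 210): 010000000000000
Gen 11 (rule 54): 111000000000000
Gen 12 (rule 195): 011011111111111
Gen 13 (rule 18): 100000000000000

Answer: 9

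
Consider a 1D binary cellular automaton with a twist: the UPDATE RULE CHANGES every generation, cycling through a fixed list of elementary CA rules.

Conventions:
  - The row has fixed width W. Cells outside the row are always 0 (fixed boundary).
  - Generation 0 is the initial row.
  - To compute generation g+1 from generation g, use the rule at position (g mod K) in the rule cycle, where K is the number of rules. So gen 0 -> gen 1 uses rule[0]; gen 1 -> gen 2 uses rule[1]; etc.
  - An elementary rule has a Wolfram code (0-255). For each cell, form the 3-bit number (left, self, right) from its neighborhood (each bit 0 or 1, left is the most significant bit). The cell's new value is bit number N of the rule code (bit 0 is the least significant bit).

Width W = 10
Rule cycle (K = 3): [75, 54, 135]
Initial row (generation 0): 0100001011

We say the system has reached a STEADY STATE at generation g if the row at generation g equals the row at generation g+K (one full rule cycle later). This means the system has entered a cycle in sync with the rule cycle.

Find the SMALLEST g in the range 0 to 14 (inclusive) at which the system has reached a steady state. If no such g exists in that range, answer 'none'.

Gen 0: 0100001011
Gen 1 (rule 75): 1001110011
Gen 2 (rule 54): 1110001100
Gen 3 (rule 135): 0100110001
Gen 4 (rule 75): 1001110110
Gen 5 (rule 54): 1110001001
Gen 6 (rule 135): 0100111011
Gen 7 (rule 75): 1001101011
Gen 8 (rule 54): 1110011100
Gen 9 (rule 135): 0100101001
Gen 10 (rule 75): 1001000010
Gen 11 (rule 54): 1111100111
Gen 12 (rule 135): 0111001010
Gen 13 (rule 75): 1101010000
Gen 14 (rule 54): 0011111000
Gen 15 (rule 135): 1101110011
Gen 16 (rule 75): 1101010111
Gen 17 (rule 54): 0011111000

Answer: 14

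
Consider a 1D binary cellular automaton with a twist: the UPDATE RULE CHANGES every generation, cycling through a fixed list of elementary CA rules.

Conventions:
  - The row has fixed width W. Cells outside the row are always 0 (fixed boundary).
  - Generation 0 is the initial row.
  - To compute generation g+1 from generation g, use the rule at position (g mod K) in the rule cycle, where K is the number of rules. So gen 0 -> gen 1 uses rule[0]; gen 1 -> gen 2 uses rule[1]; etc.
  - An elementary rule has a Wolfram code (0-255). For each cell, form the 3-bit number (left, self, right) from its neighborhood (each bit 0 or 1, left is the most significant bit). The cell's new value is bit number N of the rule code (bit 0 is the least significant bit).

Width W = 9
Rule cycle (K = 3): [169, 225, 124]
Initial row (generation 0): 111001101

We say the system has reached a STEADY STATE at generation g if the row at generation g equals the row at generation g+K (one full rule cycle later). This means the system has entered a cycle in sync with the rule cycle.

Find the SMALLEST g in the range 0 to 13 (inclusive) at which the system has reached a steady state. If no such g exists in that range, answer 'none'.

Answer: none

Derivation:
Gen 0: 111001101
Gen 1 (rule 169): 110001010
Gen 2 (rule 225): 010100100
Gen 3 (rule 124): 011110110
Gen 4 (rule 169): 011101100
Gen 5 (rule 225): 001110101
Gen 6 (rule 124): 001011111
Gen 7 (rule 169): 100111110
Gen 8 (rule 225): 000011110
Gen 9 (rule 124): 000010011
Gen 10 (rule 169): 111000010
Gen 11 (rule 225): 011011000
Gen 12 (rule 124): 011111100
Gen 13 (rule 169): 011111001
Gen 14 (rule 225): 001111000
Gen 15 (rule 124): 001001100
Gen 16 (rule 169): 100001001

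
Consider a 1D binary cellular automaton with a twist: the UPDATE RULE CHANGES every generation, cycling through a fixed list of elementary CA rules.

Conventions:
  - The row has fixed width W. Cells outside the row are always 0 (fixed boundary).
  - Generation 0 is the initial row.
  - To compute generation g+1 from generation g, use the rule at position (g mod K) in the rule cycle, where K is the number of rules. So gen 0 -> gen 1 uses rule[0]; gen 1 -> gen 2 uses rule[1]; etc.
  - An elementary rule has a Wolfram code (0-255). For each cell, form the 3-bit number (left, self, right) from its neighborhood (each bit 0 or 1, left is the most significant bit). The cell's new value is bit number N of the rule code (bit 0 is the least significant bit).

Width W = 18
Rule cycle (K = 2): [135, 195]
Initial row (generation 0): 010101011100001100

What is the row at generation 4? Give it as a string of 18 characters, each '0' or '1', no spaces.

Answer: 010011110010111111

Derivation:
Gen 0: 010101011100001100
Gen 1 (rule 135): 110101001001110001
Gen 2 (rule 195): 010000010010110110
Gen 3 (rule 135): 110111110110000000
Gen 4 (rule 195): 010011110010111111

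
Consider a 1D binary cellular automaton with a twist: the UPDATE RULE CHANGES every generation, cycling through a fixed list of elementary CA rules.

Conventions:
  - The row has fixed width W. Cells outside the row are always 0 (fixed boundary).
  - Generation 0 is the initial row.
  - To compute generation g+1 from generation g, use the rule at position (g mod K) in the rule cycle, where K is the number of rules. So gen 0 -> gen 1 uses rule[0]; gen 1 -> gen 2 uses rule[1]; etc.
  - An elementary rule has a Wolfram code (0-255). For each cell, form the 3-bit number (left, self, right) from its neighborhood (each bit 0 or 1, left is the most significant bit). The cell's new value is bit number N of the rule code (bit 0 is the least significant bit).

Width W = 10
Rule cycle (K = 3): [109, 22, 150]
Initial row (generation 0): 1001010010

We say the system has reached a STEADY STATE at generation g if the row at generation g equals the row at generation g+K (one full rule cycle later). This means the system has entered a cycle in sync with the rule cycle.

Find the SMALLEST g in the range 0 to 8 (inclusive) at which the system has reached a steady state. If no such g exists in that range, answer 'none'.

Answer: 8

Derivation:
Gen 0: 1001010010
Gen 1 (rule 109): 1001110010
Gen 2 (rule 22): 1110001111
Gen 3 (rule 150): 0101010110
Gen 4 (rule 109): 0111111110
Gen 5 (rule 22): 1000000001
Gen 6 (rule 150): 1100000011
Gen 7 (rule 109): 1101111011
Gen 8 (rule 22): 0000000000
Gen 9 (rule 150): 0000000000
Gen 10 (rule 109): 1111111111
Gen 11 (rule 22): 0000000000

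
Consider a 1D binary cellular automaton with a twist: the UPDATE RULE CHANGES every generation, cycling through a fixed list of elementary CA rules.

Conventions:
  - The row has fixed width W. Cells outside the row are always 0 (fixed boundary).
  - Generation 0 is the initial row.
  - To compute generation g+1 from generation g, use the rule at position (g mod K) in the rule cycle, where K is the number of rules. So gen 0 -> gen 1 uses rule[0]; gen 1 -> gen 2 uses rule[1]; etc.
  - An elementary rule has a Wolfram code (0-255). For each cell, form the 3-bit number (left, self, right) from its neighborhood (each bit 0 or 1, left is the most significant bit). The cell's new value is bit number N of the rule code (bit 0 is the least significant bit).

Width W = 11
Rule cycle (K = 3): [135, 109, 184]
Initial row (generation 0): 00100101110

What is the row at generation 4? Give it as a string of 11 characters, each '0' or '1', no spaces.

Gen 0: 00100101110
Gen 1 (rule 135): 11101100100
Gen 2 (rule 109): 10111100101
Gen 3 (rule 184): 01111010010
Gen 4 (rule 135): 10110010110

Answer: 10110010110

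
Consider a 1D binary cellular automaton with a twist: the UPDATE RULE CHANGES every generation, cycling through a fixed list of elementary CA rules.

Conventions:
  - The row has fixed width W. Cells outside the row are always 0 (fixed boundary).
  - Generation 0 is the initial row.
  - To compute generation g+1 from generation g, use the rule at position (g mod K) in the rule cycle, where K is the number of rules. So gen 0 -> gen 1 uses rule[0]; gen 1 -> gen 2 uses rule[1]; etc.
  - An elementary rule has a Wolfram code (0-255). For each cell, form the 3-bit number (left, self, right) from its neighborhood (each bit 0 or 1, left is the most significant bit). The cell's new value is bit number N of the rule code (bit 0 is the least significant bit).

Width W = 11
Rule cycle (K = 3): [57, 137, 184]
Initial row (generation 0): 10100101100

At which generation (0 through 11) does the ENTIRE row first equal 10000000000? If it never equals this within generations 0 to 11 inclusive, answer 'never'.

Answer: 11

Derivation:
Gen 0: 10100101100
Gen 1 (rule 57): 01010011011
Gen 2 (rule 137): 00000010010
Gen 3 (rule 184): 00000001001
Gen 4 (rule 57): 11111100100
Gen 5 (rule 137): 11111000001
Gen 6 (rule 184): 11110100000
Gen 7 (rule 57): 10001011111
Gen 8 (rule 137): 00100011110
Gen 9 (rule 184): 00010011101
Gen 10 (rule 57): 11001010010
Gen 11 (rule 137): 10000000000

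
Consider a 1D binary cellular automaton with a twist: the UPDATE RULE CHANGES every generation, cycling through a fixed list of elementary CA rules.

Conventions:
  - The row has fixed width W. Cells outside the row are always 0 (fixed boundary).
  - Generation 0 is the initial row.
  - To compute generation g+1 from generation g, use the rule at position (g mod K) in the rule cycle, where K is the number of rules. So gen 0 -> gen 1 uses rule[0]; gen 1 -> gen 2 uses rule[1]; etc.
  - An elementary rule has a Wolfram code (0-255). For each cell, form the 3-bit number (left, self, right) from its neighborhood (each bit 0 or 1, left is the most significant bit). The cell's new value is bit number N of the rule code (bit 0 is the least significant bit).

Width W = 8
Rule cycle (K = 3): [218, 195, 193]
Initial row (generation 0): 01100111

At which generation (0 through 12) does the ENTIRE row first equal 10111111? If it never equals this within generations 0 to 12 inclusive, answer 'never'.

Answer: 5

Derivation:
Gen 0: 01100111
Gen 1 (rule 218): 11111111
Gen 2 (rule 195): 01111111
Gen 3 (rule 193): 00111111
Gen 4 (rule 218): 01111111
Gen 5 (rule 195): 10111111
Gen 6 (rule 193): 00011111
Gen 7 (rule 218): 00111111
Gen 8 (rule 195): 11011111
Gen 9 (rule 193): 01001111
Gen 10 (rule 218): 10111111
Gen 11 (rule 195): 00011111
Gen 12 (rule 193): 11001111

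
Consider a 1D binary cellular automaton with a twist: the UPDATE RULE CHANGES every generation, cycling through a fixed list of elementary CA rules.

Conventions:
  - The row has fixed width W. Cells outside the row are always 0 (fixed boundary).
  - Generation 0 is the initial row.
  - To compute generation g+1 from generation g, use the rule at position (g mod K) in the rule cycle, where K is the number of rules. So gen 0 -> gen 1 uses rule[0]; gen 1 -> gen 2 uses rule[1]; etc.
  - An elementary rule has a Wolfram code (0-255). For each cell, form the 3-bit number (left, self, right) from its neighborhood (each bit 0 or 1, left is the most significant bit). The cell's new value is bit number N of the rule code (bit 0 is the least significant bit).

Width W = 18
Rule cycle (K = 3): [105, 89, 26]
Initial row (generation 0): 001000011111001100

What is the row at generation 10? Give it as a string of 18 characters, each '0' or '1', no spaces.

Answer: 100010001100100000

Derivation:
Gen 0: 001000011111001100
Gen 1 (rule 105): 100011010001001101
Gen 2 (rule 89): 011011001100101100
Gen 3 (rule 26): 110010111011001010
Gen 4 (rule 105): 110001101111000100
Gen 5 (rule 89): 111101101001110011
Gen 6 (rule 26): 100001000111001110
Gen 7 (rule 105): 001100010101001010
Gen 8 (rule 89): 101111000000100001
Gen 9 (rule 26): 001000100001010010
Gen 10 (rule 105): 100010001100100000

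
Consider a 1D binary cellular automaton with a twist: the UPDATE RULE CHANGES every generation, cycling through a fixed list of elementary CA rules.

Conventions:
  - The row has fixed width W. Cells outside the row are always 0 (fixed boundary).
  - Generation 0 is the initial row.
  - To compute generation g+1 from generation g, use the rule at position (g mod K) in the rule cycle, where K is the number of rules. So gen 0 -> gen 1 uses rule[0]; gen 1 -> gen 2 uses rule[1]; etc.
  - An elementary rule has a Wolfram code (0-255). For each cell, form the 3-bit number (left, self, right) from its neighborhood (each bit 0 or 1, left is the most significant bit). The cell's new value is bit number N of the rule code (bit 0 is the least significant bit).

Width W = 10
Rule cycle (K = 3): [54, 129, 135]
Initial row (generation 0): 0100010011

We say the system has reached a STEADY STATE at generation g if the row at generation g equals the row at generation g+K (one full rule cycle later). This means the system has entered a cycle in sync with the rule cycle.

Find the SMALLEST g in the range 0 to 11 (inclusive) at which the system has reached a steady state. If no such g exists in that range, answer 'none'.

Gen 0: 0100010011
Gen 1 (rule 54): 1110111100
Gen 2 (rule 129): 0100011001
Gen 3 (rule 135): 1101100011
Gen 4 (rule 54): 0010010100
Gen 5 (rule 129): 1000000001
Gen 6 (rule 135): 1011111111
Gen 7 (rule 54): 1100000000
Gen 8 (rule 129): 0001111111
Gen 9 (rule 135): 1110111110
Gen 10 (rule 54): 0001000001
Gen 11 (rule 129): 1100011100
Gen 12 (rule 135): 0001101001
Gen 13 (rule 54): 0010011111
Gen 14 (rule 129): 1000001110

Answer: none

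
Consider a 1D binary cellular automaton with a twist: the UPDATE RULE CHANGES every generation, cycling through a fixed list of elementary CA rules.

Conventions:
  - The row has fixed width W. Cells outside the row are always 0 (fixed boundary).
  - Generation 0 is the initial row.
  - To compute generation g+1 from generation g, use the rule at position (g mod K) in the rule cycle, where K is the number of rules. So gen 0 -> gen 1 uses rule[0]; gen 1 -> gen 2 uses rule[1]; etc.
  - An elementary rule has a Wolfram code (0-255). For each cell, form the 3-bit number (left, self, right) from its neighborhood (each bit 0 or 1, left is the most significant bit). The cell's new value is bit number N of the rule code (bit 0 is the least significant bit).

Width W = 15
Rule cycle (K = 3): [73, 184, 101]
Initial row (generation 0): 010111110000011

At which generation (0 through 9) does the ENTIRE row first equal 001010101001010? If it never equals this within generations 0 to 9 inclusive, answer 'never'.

Answer: 8

Derivation:
Gen 0: 010111110000011
Gen 1 (rule 73): 000100010111011
Gen 2 (rule 184): 000010001110110
Gen 3 (rule 101): 111010100011010
Gen 4 (rule 73): 101000001011000
Gen 5 (rule 184): 010100000110100
Gen 6 (rule 101): 011101110011101
Gen 7 (rule 73): 010101010010100
Gen 8 (rule 184): 001010101001010
Gen 9 (rule 101): 101111111001110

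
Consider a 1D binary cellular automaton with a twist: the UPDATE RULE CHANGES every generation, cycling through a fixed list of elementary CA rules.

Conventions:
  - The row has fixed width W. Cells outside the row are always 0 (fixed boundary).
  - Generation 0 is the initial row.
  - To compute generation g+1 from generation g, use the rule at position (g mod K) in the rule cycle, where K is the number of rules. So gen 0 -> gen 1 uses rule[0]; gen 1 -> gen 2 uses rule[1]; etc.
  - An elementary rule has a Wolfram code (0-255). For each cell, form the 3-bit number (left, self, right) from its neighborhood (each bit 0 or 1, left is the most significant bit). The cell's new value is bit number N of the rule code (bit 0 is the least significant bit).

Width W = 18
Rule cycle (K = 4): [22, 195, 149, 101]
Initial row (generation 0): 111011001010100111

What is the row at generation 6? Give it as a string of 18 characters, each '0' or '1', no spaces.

Gen 0: 111011001010100111
Gen 1 (rule 22): 000000111010111000
Gen 2 (rule 195): 111111011000011011
Gen 3 (rule 149): 011110000111000000
Gen 4 (rule 101): 000010110001011111
Gen 5 (rule 22): 000110001011000000
Gen 6 (rule 195): 111010110001011111

Answer: 111010110001011111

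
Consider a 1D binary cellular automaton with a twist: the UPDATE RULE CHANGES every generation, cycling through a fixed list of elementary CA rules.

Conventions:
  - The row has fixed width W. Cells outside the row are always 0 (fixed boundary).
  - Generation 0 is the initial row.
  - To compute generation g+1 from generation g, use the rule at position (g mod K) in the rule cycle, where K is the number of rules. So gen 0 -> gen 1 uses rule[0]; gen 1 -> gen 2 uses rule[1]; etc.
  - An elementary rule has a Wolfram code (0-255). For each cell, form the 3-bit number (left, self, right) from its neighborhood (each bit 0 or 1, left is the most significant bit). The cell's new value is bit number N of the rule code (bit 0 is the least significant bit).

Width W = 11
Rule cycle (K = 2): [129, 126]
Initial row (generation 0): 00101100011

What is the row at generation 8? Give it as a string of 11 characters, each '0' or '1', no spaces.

Answer: 11111101100

Derivation:
Gen 0: 00101100011
Gen 1 (rule 129): 10000001000
Gen 2 (rule 126): 11000011100
Gen 3 (rule 129): 00011001001
Gen 4 (rule 126): 00111111111
Gen 5 (rule 129): 10011111110
Gen 6 (rule 126): 11110000011
Gen 7 (rule 129): 01100111000
Gen 8 (rule 126): 11111101100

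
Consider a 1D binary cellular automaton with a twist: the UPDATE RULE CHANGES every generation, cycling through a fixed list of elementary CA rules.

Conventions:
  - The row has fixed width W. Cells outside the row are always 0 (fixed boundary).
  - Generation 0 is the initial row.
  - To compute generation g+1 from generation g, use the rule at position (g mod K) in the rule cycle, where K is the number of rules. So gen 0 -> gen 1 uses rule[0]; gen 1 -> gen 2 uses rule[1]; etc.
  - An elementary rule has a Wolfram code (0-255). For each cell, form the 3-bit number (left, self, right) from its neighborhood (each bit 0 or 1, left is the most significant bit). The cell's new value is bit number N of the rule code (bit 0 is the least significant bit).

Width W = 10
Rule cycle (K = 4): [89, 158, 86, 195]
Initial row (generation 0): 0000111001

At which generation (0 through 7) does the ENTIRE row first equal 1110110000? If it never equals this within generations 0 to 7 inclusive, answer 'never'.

Answer: never

Derivation:
Gen 0: 0000111001
Gen 1 (rule 89): 1110101100
Gen 2 (rule 158): 1100101010
Gen 3 (rule 86): 0111101011
Gen 4 (rule 195): 1011100001
Gen 5 (rule 89): 0010111100
Gen 6 (rule 158): 0110111010
Gen 7 (rule 86): 1010001011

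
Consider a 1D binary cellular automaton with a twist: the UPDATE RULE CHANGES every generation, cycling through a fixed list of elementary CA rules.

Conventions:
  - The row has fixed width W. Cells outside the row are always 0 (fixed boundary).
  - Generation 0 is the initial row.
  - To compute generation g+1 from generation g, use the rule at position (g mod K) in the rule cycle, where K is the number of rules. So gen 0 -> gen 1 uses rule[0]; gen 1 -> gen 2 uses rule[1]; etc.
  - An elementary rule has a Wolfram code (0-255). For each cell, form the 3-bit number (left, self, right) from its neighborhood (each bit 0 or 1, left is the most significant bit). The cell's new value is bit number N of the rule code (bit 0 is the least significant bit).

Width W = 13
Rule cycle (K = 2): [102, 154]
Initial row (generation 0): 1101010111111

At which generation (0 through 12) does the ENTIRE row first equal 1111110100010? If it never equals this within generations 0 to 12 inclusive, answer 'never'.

Answer: 2

Derivation:
Gen 0: 1101010111111
Gen 1 (rule 102): 0111111000001
Gen 2 (rule 154): 1111110100010
Gen 3 (rule 102): 0000011100110
Gen 4 (rule 154): 0000111011101
Gen 5 (rule 102): 0001001100111
Gen 6 (rule 154): 0010111011110
Gen 7 (rule 102): 0111001100010
Gen 8 (rule 154): 1110111010101
Gen 9 (rule 102): 0011001111111
Gen 10 (rule 154): 0110111111110
Gen 11 (rule 102): 1011000000010
Gen 12 (rule 154): 0010100000101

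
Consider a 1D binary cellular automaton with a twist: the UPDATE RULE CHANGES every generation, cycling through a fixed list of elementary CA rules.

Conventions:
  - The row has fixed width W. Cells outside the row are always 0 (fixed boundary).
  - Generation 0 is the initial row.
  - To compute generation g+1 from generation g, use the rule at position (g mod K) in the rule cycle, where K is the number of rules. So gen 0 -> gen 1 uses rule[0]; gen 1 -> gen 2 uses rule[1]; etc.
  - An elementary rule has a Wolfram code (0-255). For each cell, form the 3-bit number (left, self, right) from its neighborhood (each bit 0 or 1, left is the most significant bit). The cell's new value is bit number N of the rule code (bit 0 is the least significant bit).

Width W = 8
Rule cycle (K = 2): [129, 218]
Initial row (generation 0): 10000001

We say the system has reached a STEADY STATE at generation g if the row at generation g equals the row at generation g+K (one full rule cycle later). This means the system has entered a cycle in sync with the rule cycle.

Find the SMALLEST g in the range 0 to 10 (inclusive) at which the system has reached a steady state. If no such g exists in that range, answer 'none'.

Gen 0: 10000001
Gen 1 (rule 129): 00111100
Gen 2 (rule 218): 01111110
Gen 3 (rule 129): 00111100
Gen 4 (rule 218): 01111110
Gen 5 (rule 129): 00111100
Gen 6 (rule 218): 01111110
Gen 7 (rule 129): 00111100
Gen 8 (rule 218): 01111110
Gen 9 (rule 129): 00111100
Gen 10 (rule 218): 01111110
Gen 11 (rule 129): 00111100
Gen 12 (rule 218): 01111110

Answer: 1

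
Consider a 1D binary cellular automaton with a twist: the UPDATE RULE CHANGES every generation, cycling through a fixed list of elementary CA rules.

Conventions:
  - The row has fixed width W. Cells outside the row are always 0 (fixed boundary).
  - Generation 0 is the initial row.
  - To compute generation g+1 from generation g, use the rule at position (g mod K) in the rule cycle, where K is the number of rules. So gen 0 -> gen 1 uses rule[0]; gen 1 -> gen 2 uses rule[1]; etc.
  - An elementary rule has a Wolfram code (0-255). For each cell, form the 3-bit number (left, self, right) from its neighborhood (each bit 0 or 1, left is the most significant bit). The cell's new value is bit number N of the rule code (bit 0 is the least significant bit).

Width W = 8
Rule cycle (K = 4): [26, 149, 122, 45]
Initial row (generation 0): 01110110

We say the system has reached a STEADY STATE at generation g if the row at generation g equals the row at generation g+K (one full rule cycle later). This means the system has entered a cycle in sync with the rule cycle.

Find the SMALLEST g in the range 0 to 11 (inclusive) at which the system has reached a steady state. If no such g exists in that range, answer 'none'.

Answer: 7

Derivation:
Gen 0: 01110110
Gen 1 (rule 26): 11000101
Gen 2 (rule 149): 00110101
Gen 3 (rule 122): 01111010
Gen 4 (rule 45): 01000110
Gen 5 (rule 26): 10101101
Gen 6 (rule 149): 10100001
Gen 7 (rule 122): 01010010
Gen 8 (rule 45): 01110010
Gen 9 (rule 26): 11001101
Gen 10 (rule 149): 00100001
Gen 11 (rule 122): 01010010
Gen 12 (rule 45): 01110010
Gen 13 (rule 26): 11001101
Gen 14 (rule 149): 00100001
Gen 15 (rule 122): 01010010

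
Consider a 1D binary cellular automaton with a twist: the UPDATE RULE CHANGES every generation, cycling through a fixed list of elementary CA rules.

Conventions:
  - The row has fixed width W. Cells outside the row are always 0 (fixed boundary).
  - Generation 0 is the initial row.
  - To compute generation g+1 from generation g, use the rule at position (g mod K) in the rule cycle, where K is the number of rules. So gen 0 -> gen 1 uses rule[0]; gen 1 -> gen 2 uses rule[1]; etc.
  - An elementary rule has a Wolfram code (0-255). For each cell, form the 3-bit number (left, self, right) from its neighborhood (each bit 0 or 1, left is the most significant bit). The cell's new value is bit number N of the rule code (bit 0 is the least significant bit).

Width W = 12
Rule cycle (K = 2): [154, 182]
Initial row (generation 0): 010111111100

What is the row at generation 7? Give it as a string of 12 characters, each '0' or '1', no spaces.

Gen 0: 010111111100
Gen 1 (rule 154): 100111111010
Gen 2 (rule 182): 111011110111
Gen 3 (rule 154): 110011100110
Gen 4 (rule 182): 001101011001
Gen 5 (rule 154): 011000010110
Gen 6 (rule 182): 100100111001
Gen 7 (rule 154): 011011110110

Answer: 011011110110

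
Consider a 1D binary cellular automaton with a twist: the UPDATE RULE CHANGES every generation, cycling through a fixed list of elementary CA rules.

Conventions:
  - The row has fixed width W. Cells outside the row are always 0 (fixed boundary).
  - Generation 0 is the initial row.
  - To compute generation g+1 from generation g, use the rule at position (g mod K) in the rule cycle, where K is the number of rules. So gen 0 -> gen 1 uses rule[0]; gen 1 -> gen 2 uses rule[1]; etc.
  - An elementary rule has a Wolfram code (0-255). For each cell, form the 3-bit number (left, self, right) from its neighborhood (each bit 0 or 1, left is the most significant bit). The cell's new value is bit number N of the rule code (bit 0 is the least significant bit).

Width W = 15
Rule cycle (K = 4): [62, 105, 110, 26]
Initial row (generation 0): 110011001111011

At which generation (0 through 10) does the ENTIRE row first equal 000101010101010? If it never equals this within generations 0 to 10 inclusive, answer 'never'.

Answer: never

Derivation:
Gen 0: 110011001111011
Gen 1 (rule 62): 101110111000110
Gen 2 (rule 105): 011011101010110
Gen 3 (rule 110): 111110111111110
Gen 4 (rule 26): 100000100000001
Gen 5 (rule 62): 110001110000011
Gen 6 (rule 105): 110101010111011
Gen 7 (rule 110): 111111111101111
Gen 8 (rule 26): 100000000001000
Gen 9 (rule 62): 110000000011100
Gen 10 (rule 105): 110111111010101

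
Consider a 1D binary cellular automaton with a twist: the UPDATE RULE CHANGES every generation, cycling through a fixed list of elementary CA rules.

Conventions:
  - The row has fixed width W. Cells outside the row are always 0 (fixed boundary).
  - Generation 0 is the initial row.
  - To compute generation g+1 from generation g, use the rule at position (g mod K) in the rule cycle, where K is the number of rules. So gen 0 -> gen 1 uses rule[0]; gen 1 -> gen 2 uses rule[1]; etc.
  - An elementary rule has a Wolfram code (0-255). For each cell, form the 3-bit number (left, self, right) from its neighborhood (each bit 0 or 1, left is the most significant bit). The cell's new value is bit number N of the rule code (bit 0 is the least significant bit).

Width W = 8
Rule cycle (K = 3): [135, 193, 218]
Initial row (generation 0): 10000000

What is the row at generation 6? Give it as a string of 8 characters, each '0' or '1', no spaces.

Gen 0: 10000000
Gen 1 (rule 135): 10111111
Gen 2 (rule 193): 00011111
Gen 3 (rule 218): 00111111
Gen 4 (rule 135): 11011110
Gen 5 (rule 193): 01001110
Gen 6 (rule 218): 10111111

Answer: 10111111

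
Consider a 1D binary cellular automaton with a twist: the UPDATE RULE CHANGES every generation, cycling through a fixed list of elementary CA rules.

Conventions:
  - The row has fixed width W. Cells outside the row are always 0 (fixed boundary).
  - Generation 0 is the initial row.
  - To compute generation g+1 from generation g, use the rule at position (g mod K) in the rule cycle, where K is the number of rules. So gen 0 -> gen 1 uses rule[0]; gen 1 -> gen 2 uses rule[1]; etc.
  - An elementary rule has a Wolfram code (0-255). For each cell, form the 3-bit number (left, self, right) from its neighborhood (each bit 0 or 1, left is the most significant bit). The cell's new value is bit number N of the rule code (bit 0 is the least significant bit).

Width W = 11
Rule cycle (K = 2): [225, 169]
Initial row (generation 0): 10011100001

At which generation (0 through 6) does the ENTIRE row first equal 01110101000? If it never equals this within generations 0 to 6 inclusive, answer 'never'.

Gen 0: 10011100001
Gen 1 (rule 225): 00001101100
Gen 2 (rule 169): 11101011001
Gen 3 (rule 225): 01110101000
Gen 4 (rule 169): 01101010011
Gen 5 (rule 225): 00110100001
Gen 6 (rule 169): 10101001100

Answer: 3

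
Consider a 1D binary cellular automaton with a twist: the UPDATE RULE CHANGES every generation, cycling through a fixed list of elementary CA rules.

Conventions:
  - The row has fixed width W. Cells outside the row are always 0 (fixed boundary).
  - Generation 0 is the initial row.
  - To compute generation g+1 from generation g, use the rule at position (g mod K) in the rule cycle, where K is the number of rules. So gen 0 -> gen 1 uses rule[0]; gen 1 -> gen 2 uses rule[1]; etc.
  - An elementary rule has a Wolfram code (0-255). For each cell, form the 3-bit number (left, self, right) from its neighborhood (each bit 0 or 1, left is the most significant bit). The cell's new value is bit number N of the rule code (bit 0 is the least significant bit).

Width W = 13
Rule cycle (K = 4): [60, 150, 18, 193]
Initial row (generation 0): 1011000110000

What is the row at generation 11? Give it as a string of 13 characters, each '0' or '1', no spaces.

Answer: 0100000110000

Derivation:
Gen 0: 1011000110000
Gen 1 (rule 60): 1110100101000
Gen 2 (rule 150): 0100111101100
Gen 3 (rule 18): 1011000000010
Gen 4 (rule 193): 0001011111000
Gen 5 (rule 60): 0001110000100
Gen 6 (rule 150): 0010101001110
Gen 7 (rule 18): 0100000110001
Gen 8 (rule 193): 0001110010100
Gen 9 (rule 60): 0001001011110
Gen 10 (rule 150): 0011111001101
Gen 11 (rule 18): 0100000110000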